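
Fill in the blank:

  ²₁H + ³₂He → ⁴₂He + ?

proton

Conserve mass number: 2 + 3 = 4 + A, so A = 1.
Conserve atomic number: 1 + 2 = 2 + Z, so Z = 1.
A = 1 and Z = 1 is ¹₁H — a proton.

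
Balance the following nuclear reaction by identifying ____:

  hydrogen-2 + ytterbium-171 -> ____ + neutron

Lu-172

Conserve mass number: 2 + 171 = A + 1, so A = 172.
Conserve atomic number: 1 + 70 = Z + 0, so Z = 71.
Z = 71 is lutetium, so the species is lutetium-172.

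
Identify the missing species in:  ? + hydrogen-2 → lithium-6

Conserve mass number: A + 2 = 6, so A = 4.
Conserve atomic number: Z + 1 = 3, so Z = 2.
A = 4 and Z = 2 is helium-4 — an alpha particle.

alpha particle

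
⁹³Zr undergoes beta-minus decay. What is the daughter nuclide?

Nb-93

Beta-minus decay: mass number changes by +0, atomic number by +1.
A: 93 = 93; Z: 40 + 1 = 41.
Z = 41 is niobium, so the daughter is ⁹³Nb.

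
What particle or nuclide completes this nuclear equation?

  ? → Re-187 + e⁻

Conserve mass number: A = 187 + 0, so A = 187.
Conserve atomic number: Z = 75 − 1, so Z = 74.
Z = 74 is tungsten, so the species is W-187.

W-187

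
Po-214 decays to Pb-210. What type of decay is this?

alpha decay

ΔA = 210 − 214 = -4; ΔZ = 82 − 84 = -2.
A drops by 4 and Z drops by 2 — the signature of alpha emission.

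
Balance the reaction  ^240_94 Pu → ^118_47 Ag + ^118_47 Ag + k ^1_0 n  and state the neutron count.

Conserve mass number: 240 = 118 + 118 + k, so k = 240 − 236 = 4.
Check atomic number: 94 = 47 + 47 + 0 = 94. ✓

4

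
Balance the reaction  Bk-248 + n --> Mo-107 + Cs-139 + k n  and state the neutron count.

Conserve mass number: 249 = 107 + 139 + k, so k = 249 − 246 = 3.
Check atomic number: 97 = 42 + 55 + 0 = 97. ✓

3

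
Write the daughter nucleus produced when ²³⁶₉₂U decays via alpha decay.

Th-232

Alpha decay: mass number changes by -4, atomic number by -2.
A: 236 − 4 = 232; Z: 92 − 2 = 90.
Z = 90 is thorium, so the daughter is ²³²₉₀Th.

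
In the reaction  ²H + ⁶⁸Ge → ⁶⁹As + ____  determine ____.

Conserve mass number: 2 + 68 = 69 + A, so A = 1.
Conserve atomic number: 1 + 32 = 33 + Z, so Z = 0.
A = 1 and Z = 0 is ¹n — a neutron.

neutron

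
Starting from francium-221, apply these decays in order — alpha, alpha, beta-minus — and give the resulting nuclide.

Start: (A, Z) = (221, 87).
After α: (217, 85).
After α: (213, 83).
After β⁻: (213, 84).
Z = 84 is polonium.

Po-213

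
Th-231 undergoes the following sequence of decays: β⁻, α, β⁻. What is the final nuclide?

Start: (A, Z) = (231, 90).
After β⁻: (231, 91).
After α: (227, 89).
After β⁻: (227, 90).
Z = 90 is thorium.

Th-227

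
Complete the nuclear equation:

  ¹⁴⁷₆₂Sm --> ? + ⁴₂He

Conserve mass number: 147 = A + 4, so A = 143.
Conserve atomic number: 62 = Z + 2, so Z = 60.
Z = 60 is neodymium, so the species is ¹⁴³₆₀Nd.

Nd-143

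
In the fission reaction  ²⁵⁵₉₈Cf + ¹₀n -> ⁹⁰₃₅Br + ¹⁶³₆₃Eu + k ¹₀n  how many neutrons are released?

Conserve mass number: 256 = 90 + 163 + k, so k = 256 − 253 = 3.
Check atomic number: 98 = 35 + 63 + 0 = 98. ✓

3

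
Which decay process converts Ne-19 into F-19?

beta-plus decay or electron capture

ΔA = 19 − 19 = 0; ΔZ = 9 − 10 = -1.
A is unchanged and Z drops by 1 — a proton has become a neutron (β⁺ emission or electron capture).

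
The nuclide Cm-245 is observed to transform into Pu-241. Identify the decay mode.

alpha decay

ΔA = 241 − 245 = -4; ΔZ = 94 − 96 = -2.
A drops by 4 and Z drops by 2 — the signature of alpha emission.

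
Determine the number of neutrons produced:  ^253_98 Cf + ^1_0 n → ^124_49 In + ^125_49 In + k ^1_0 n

5

Conserve mass number: 254 = 124 + 125 + k, so k = 254 − 249 = 5.
Check atomic number: 98 = 49 + 49 + 0 = 98. ✓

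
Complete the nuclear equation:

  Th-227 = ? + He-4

Ra-223

Conserve mass number: 227 = A + 4, so A = 223.
Conserve atomic number: 90 = Z + 2, so Z = 88.
Z = 88 is radium, so the species is Ra-223.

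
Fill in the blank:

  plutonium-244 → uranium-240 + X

alpha particle

Conserve mass number: 244 = 240 + A, so A = 4.
Conserve atomic number: 94 = 92 + Z, so Z = 2.
A = 4 and Z = 2 is helium-4 — an alpha particle.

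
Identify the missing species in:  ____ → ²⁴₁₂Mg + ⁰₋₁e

Na-24

Conserve mass number: A = 24 + 0, so A = 24.
Conserve atomic number: Z = 12 − 1, so Z = 11.
Z = 11 is sodium, so the species is ²⁴₁₁Na.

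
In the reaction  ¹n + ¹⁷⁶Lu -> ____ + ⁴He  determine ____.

Conserve mass number: 1 + 176 = A + 4, so A = 173.
Conserve atomic number: 0 + 71 = Z + 2, so Z = 69.
Z = 69 is thulium, so the species is ¹⁷³Tm.

Tm-173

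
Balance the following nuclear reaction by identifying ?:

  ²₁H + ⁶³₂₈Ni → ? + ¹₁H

Ni-64

Conserve mass number: 2 + 63 = A + 1, so A = 64.
Conserve atomic number: 1 + 28 = Z + 1, so Z = 28.
Z = 28 is nickel, so the species is ⁶⁴₂₈Ni.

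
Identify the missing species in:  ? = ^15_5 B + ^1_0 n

B-16

Conserve mass number: A = 15 + 1, so A = 16.
Conserve atomic number: Z = 5 + 0, so Z = 5.
Z = 5 is boron, so the species is ^16_5 B.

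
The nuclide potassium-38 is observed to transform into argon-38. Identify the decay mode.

ΔA = 38 − 38 = 0; ΔZ = 18 − 19 = -1.
A is unchanged and Z drops by 1 — a proton has become a neutron (β⁺ emission or electron capture).

beta-plus decay or electron capture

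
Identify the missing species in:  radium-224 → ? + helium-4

Rn-220

Conserve mass number: 224 = A + 4, so A = 220.
Conserve atomic number: 88 = Z + 2, so Z = 86.
Z = 86 is radon, so the species is radon-220.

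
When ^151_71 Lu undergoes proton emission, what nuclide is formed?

Proton emission: mass number changes by -1, atomic number by -1.
A: 151 − 1 = 150; Z: 71 − 1 = 70.
Z = 70 is ytterbium, so the daughter is ^150_70 Yb.

Yb-150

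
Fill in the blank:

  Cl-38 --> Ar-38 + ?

Conserve mass number: 38 = 38 + A, so A = 0.
Conserve atomic number: 17 = 18 + Z, so Z = -1.
A = 0 and Z = -1 is e⁻ — a beta-minus particle.

beta-minus particle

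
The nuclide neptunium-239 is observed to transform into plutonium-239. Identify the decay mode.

ΔA = 239 − 239 = 0; ΔZ = 94 − 93 = +1.
A is unchanged and Z rises by 1 — a neutron has become a proton (β⁻ decay).

beta-minus decay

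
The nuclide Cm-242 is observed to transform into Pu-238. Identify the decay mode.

ΔA = 238 − 242 = -4; ΔZ = 94 − 96 = -2.
A drops by 4 and Z drops by 2 — the signature of alpha emission.

alpha decay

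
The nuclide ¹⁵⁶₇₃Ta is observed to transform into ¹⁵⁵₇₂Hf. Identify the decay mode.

ΔA = 155 − 156 = -1; ΔZ = 72 − 73 = -1.
A drops by 1 and Z drops by 1 — a proton was emitted.

proton emission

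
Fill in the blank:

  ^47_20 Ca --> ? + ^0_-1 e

Conserve mass number: 47 = A + 0, so A = 47.
Conserve atomic number: 20 = Z − 1, so Z = 21.
Z = 21 is scandium, so the species is ^47_21 Sc.

Sc-47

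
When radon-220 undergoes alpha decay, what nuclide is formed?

Alpha decay: mass number changes by -4, atomic number by -2.
A: 220 − 4 = 216; Z: 86 − 2 = 84.
Z = 84 is polonium, so the daughter is polonium-216.

Po-216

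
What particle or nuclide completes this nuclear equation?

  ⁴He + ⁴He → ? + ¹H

Li-7

Conserve mass number: 4 + 4 = A + 1, so A = 7.
Conserve atomic number: 2 + 2 = Z + 1, so Z = 3.
Z = 3 is lithium, so the species is ⁷Li.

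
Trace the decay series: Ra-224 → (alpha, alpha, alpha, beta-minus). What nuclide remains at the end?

Start: (A, Z) = (224, 88).
After α: (220, 86).
After α: (216, 84).
After α: (212, 82).
After β⁻: (212, 83).
Z = 83 is bismuth.

Bi-212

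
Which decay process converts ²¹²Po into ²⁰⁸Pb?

alpha decay

ΔA = 208 − 212 = -4; ΔZ = 82 − 84 = -2.
A drops by 4 and Z drops by 2 — the signature of alpha emission.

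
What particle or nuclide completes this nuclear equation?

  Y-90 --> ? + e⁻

Zr-90

Conserve mass number: 90 = A + 0, so A = 90.
Conserve atomic number: 39 = Z − 1, so Z = 40.
Z = 40 is zirconium, so the species is Zr-90.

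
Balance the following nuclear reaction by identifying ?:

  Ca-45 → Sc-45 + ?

beta-minus particle

Conserve mass number: 45 = 45 + A, so A = 0.
Conserve atomic number: 20 = 21 + Z, so Z = -1.
A = 0 and Z = -1 is e⁻ — a beta-minus particle.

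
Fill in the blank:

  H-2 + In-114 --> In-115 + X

proton

Conserve mass number: 2 + 114 = 115 + A, so A = 1.
Conserve atomic number: 1 + 49 = 49 + Z, so Z = 1.
A = 1 and Z = 1 is H-1 — a proton.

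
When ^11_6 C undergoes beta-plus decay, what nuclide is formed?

Beta-plus decay: mass number changes by +0, atomic number by -1.
A: 11 = 11; Z: 6 − 1 = 5.
Z = 5 is boron, so the daughter is ^11_5 B.

B-11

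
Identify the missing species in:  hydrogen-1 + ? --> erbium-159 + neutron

Ho-159

Conserve mass number: 1 + A = 159 + 1, so A = 159.
Conserve atomic number: 1 + Z = 68 + 0, so Z = 67.
Z = 67 is holmium, so the species is holmium-159.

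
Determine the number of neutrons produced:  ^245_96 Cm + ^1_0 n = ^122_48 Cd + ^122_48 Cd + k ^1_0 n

2

Conserve mass number: 246 = 122 + 122 + k, so k = 246 − 244 = 2.
Check atomic number: 96 = 48 + 48 + 0 = 96. ✓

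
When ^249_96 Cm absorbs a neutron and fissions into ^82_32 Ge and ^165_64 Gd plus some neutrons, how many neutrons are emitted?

Conserve mass number: 250 = 82 + 165 + k, so k = 250 − 247 = 3.
Check atomic number: 96 = 32 + 64 + 0 = 96. ✓

3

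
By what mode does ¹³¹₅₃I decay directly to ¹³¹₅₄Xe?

ΔA = 131 − 131 = 0; ΔZ = 54 − 53 = +1.
A is unchanged and Z rises by 1 — a neutron has become a proton (β⁻ decay).

beta-minus decay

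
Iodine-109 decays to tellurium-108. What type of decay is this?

proton emission

ΔA = 108 − 109 = -1; ΔZ = 52 − 53 = -1.
A drops by 1 and Z drops by 1 — a proton was emitted.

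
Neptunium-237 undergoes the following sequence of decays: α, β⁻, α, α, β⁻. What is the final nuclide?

Ac-225

Start: (A, Z) = (237, 93).
After α: (233, 91).
After β⁻: (233, 92).
After α: (229, 90).
After α: (225, 88).
After β⁻: (225, 89).
Z = 89 is actinium.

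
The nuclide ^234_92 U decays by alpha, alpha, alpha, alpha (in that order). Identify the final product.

Po-218

Start: (A, Z) = (234, 92).
After α: (230, 90).
After α: (226, 88).
After α: (222, 86).
After α: (218, 84).
Z = 84 is polonium.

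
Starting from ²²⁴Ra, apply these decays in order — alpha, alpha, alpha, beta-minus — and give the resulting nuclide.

Start: (A, Z) = (224, 88).
After α: (220, 86).
After α: (216, 84).
After α: (212, 82).
After β⁻: (212, 83).
Z = 83 is bismuth.

Bi-212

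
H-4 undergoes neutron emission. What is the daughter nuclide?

H-3

Neutron emission: mass number changes by -1, atomic number by +0.
A: 4 − 1 = 3; Z: 1 = 1.
Z = 1 is hydrogen, so the daughter is H-3.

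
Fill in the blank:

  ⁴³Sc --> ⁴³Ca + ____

positron

Conserve mass number: 43 = 43 + A, so A = 0.
Conserve atomic number: 21 = 20 + Z, so Z = 1.
A = 0 and Z = 1 is e⁺ — a positron.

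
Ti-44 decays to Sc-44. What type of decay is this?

beta-plus decay or electron capture

ΔA = 44 − 44 = 0; ΔZ = 21 − 22 = -1.
A is unchanged and Z drops by 1 — a proton has become a neutron (β⁺ emission or electron capture).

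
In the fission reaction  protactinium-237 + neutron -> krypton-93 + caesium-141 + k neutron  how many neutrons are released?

Conserve mass number: 238 = 93 + 141 + k, so k = 238 − 234 = 4.
Check atomic number: 91 = 36 + 55 + 0 = 91. ✓

4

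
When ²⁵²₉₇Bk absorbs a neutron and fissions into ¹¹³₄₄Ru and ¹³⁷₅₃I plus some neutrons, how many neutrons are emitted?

Conserve mass number: 253 = 113 + 137 + k, so k = 253 − 250 = 3.
Check atomic number: 97 = 44 + 53 + 0 = 97. ✓

3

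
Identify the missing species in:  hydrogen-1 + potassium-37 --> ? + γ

Conserve mass number: 1 + 37 = A + 0, so A = 38.
Conserve atomic number: 1 + 19 = Z + 0, so Z = 20.
Z = 20 is calcium, so the species is calcium-38.

Ca-38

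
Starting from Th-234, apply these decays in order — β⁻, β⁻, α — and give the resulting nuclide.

Start: (A, Z) = (234, 90).
After β⁻: (234, 91).
After β⁻: (234, 92).
After α: (230, 90).
Z = 90 is thorium.

Th-230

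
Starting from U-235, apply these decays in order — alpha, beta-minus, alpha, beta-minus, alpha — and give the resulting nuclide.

Ra-223

Start: (A, Z) = (235, 92).
After α: (231, 90).
After β⁻: (231, 91).
After α: (227, 89).
After β⁻: (227, 90).
After α: (223, 88).
Z = 88 is radium.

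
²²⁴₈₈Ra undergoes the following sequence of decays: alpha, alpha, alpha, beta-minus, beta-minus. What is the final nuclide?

Po-212

Start: (A, Z) = (224, 88).
After α: (220, 86).
After α: (216, 84).
After α: (212, 82).
After β⁻: (212, 83).
After β⁻: (212, 84).
Z = 84 is polonium.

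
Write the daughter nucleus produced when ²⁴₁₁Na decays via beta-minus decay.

Mg-24

Beta-minus decay: mass number changes by +0, atomic number by +1.
A: 24 = 24; Z: 11 + 1 = 12.
Z = 12 is magnesium, so the daughter is ²⁴₁₂Mg.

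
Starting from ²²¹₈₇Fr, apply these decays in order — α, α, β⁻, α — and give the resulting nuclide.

Pb-209

Start: (A, Z) = (221, 87).
After α: (217, 85).
After α: (213, 83).
After β⁻: (213, 84).
After α: (209, 82).
Z = 82 is lead.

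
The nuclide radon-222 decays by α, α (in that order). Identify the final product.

Pb-214

Start: (A, Z) = (222, 86).
After α: (218, 84).
After α: (214, 82).
Z = 82 is lead.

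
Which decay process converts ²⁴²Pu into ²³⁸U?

ΔA = 238 − 242 = -4; ΔZ = 92 − 94 = -2.
A drops by 4 and Z drops by 2 — the signature of alpha emission.

alpha decay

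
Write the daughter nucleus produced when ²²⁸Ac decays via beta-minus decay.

Beta-minus decay: mass number changes by +0, atomic number by +1.
A: 228 = 228; Z: 89 + 1 = 90.
Z = 90 is thorium, so the daughter is ²²⁸Th.

Th-228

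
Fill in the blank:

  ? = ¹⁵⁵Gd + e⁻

Eu-155

Conserve mass number: A = 155 + 0, so A = 155.
Conserve atomic number: Z = 64 − 1, so Z = 63.
Z = 63 is europium, so the species is ¹⁵⁵Eu.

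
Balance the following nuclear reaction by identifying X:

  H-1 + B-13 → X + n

C-13

Conserve mass number: 1 + 13 = A + 1, so A = 13.
Conserve atomic number: 1 + 5 = Z + 0, so Z = 6.
Z = 6 is carbon, so the species is C-13.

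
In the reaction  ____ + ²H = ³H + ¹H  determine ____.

deuteron

Conserve mass number: A + 2 = 3 + 1, so A = 2.
Conserve atomic number: Z + 1 = 1 + 1, so Z = 1.
A = 2 and Z = 1 is ²H — a deuteron.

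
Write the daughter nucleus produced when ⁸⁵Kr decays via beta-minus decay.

Beta-minus decay: mass number changes by +0, atomic number by +1.
A: 85 = 85; Z: 36 + 1 = 37.
Z = 37 is rubidium, so the daughter is ⁸⁵Rb.

Rb-85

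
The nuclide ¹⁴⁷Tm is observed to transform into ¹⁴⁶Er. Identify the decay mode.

ΔA = 146 − 147 = -1; ΔZ = 68 − 69 = -1.
A drops by 1 and Z drops by 1 — a proton was emitted.

proton emission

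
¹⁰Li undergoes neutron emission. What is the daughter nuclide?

Neutron emission: mass number changes by -1, atomic number by +0.
A: 10 − 1 = 9; Z: 3 = 3.
Z = 3 is lithium, so the daughter is ⁹Li.

Li-9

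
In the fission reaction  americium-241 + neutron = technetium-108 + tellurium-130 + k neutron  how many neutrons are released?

4

Conserve mass number: 242 = 108 + 130 + k, so k = 242 − 238 = 4.
Check atomic number: 95 = 43 + 52 + 0 = 95. ✓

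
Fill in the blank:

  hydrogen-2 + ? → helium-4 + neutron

triton

Conserve mass number: 2 + A = 4 + 1, so A = 3.
Conserve atomic number: 1 + Z = 2 + 0, so Z = 1.
A = 3 and Z = 1 is hydrogen-3 — a triton.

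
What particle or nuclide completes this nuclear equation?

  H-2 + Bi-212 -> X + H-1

Conserve mass number: 2 + 212 = A + 1, so A = 213.
Conserve atomic number: 1 + 83 = Z + 1, so Z = 83.
Z = 83 is bismuth, so the species is Bi-213.

Bi-213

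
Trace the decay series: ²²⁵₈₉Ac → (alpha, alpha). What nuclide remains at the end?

Start: (A, Z) = (225, 89).
After α: (221, 87).
After α: (217, 85).
Z = 85 is astatine.

At-217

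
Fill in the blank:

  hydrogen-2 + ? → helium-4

Conserve mass number: 2 + A = 4, so A = 2.
Conserve atomic number: 1 + Z = 2, so Z = 1.
A = 2 and Z = 1 is hydrogen-2 — a deuteron.

deuteron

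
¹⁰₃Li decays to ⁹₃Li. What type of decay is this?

ΔA = 9 − 10 = -1; ΔZ = 3 − 3 = +0.
A drops by 1 with Z unchanged — a neutron was emitted.

neutron emission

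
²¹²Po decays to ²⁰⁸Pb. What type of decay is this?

ΔA = 208 − 212 = -4; ΔZ = 82 − 84 = -2.
A drops by 4 and Z drops by 2 — the signature of alpha emission.

alpha decay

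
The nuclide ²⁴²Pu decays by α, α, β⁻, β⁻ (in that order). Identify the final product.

Start: (A, Z) = (242, 94).
After α: (238, 92).
After α: (234, 90).
After β⁻: (234, 91).
After β⁻: (234, 92).
Z = 92 is uranium.

U-234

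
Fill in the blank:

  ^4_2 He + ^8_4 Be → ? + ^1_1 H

Conserve mass number: 4 + 8 = A + 1, so A = 11.
Conserve atomic number: 2 + 4 = Z + 1, so Z = 5.
Z = 5 is boron, so the species is ^11_5 B.

B-11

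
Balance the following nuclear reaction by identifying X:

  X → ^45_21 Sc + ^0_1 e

Ti-45

Conserve mass number: A = 45 + 0, so A = 45.
Conserve atomic number: Z = 21 + 1, so Z = 22.
Z = 22 is titanium, so the species is ^45_22 Ti.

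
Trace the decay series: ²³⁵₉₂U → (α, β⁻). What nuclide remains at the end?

Start: (A, Z) = (235, 92).
After α: (231, 90).
After β⁻: (231, 91).
Z = 91 is protactinium.

Pa-231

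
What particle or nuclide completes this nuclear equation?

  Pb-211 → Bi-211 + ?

beta-minus particle

Conserve mass number: 211 = 211 + A, so A = 0.
Conserve atomic number: 82 = 83 + Z, so Z = -1.
A = 0 and Z = -1 is e⁻ — a beta-minus particle.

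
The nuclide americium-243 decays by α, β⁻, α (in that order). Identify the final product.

U-235

Start: (A, Z) = (243, 95).
After α: (239, 93).
After β⁻: (239, 94).
After α: (235, 92).
Z = 92 is uranium.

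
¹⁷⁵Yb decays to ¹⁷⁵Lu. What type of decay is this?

ΔA = 175 − 175 = 0; ΔZ = 71 − 70 = +1.
A is unchanged and Z rises by 1 — a neutron has become a proton (β⁻ decay).

beta-minus decay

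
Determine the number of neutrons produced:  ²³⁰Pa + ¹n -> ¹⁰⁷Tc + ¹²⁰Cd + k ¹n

4

Conserve mass number: 231 = 107 + 120 + k, so k = 231 − 227 = 4.
Check atomic number: 91 = 43 + 48 + 0 = 91. ✓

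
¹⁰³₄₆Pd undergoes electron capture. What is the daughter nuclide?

Electron capture: mass number changes by +0, atomic number by -1.
A: 103 = 103; Z: 46 − 1 = 45.
Z = 45 is rhodium, so the daughter is ¹⁰³₄₅Rh.

Rh-103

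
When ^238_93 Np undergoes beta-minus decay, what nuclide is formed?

Beta-minus decay: mass number changes by +0, atomic number by +1.
A: 238 = 238; Z: 93 + 1 = 94.
Z = 94 is plutonium, so the daughter is ^238_94 Pu.

Pu-238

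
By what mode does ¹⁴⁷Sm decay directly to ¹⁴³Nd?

alpha decay

ΔA = 143 − 147 = -4; ΔZ = 60 − 62 = -2.
A drops by 4 and Z drops by 2 — the signature of alpha emission.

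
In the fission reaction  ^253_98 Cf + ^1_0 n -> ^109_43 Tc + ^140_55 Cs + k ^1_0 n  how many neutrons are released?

5

Conserve mass number: 254 = 109 + 140 + k, so k = 254 − 249 = 5.
Check atomic number: 98 = 43 + 55 + 0 = 98. ✓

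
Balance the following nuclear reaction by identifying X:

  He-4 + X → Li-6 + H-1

He-3

Conserve mass number: 4 + A = 6 + 1, so A = 3.
Conserve atomic number: 2 + Z = 3 + 1, so Z = 2.
Z = 2 is helium, so the species is He-3.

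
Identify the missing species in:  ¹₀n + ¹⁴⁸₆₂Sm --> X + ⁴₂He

Conserve mass number: 1 + 148 = A + 4, so A = 145.
Conserve atomic number: 0 + 62 = Z + 2, so Z = 60.
Z = 60 is neodymium, so the species is ¹⁴⁵₆₀Nd.

Nd-145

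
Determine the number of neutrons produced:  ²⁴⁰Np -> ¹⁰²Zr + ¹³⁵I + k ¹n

Conserve mass number: 240 = 102 + 135 + k, so k = 240 − 237 = 3.
Check atomic number: 93 = 40 + 53 + 0 = 93. ✓

3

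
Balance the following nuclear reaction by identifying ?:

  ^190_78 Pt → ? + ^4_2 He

Os-186

Conserve mass number: 190 = A + 4, so A = 186.
Conserve atomic number: 78 = Z + 2, so Z = 76.
Z = 76 is osmium, so the species is ^186_76 Os.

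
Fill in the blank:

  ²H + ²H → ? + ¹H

H-3

Conserve mass number: 2 + 2 = A + 1, so A = 3.
Conserve atomic number: 1 + 1 = Z + 1, so Z = 1.
A = 3 and Z = 1 is ³H — a triton.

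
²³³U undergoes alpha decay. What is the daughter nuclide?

Th-229

Alpha decay: mass number changes by -4, atomic number by -2.
A: 233 − 4 = 229; Z: 92 − 2 = 90.
Z = 90 is thorium, so the daughter is ²²⁹Th.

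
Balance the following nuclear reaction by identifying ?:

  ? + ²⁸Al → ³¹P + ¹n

Conserve mass number: A + 28 = 31 + 1, so A = 4.
Conserve atomic number: Z + 13 = 15 + 0, so Z = 2.
A = 4 and Z = 2 is ⁴He — an alpha particle.

alpha particle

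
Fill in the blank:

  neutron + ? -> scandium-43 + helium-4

V-46

Conserve mass number: 1 + A = 43 + 4, so A = 46.
Conserve atomic number: 0 + Z = 21 + 2, so Z = 23.
Z = 23 is vanadium, so the species is vanadium-46.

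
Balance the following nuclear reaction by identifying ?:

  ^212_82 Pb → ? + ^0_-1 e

Bi-212

Conserve mass number: 212 = A + 0, so A = 212.
Conserve atomic number: 82 = Z − 1, so Z = 83.
Z = 83 is bismuth, so the species is ^212_83 Bi.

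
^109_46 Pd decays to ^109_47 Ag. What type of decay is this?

ΔA = 109 − 109 = 0; ΔZ = 47 − 46 = +1.
A is unchanged and Z rises by 1 — a neutron has become a proton (β⁻ decay).

beta-minus decay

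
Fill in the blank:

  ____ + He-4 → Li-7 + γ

Conserve mass number: A + 4 = 7 + 0, so A = 3.
Conserve atomic number: Z + 2 = 3 + 0, so Z = 1.
A = 3 and Z = 1 is H-3 — a triton.

triton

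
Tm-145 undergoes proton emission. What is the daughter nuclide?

Proton emission: mass number changes by -1, atomic number by -1.
A: 145 − 1 = 144; Z: 69 − 1 = 68.
Z = 68 is erbium, so the daughter is Er-144.

Er-144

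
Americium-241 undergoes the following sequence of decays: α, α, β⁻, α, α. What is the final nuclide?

Ra-225

Start: (A, Z) = (241, 95).
After α: (237, 93).
After α: (233, 91).
After β⁻: (233, 92).
After α: (229, 90).
After α: (225, 88).
Z = 88 is radium.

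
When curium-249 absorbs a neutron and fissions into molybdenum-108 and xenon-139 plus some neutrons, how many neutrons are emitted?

3

Conserve mass number: 250 = 108 + 139 + k, so k = 250 − 247 = 3.
Check atomic number: 96 = 42 + 54 + 0 = 96. ✓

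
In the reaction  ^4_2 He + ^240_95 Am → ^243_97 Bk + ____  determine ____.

neutron

Conserve mass number: 4 + 240 = 243 + A, so A = 1.
Conserve atomic number: 2 + 95 = 97 + Z, so Z = 0.
A = 1 and Z = 0 is ^1_0 n — a neutron.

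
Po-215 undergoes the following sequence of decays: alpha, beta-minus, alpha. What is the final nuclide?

Start: (A, Z) = (215, 84).
After α: (211, 82).
After β⁻: (211, 83).
After α: (207, 81).
Z = 81 is thallium.

Tl-207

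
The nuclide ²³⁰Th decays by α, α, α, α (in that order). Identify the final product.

Pb-214

Start: (A, Z) = (230, 90).
After α: (226, 88).
After α: (222, 86).
After α: (218, 84).
After α: (214, 82).
Z = 82 is lead.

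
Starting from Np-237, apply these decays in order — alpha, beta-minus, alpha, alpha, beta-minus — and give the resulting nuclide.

Ac-225

Start: (A, Z) = (237, 93).
After α: (233, 91).
After β⁻: (233, 92).
After α: (229, 90).
After α: (225, 88).
After β⁻: (225, 89).
Z = 89 is actinium.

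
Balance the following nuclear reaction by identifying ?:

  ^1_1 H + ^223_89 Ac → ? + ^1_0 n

Conserve mass number: 1 + 223 = A + 1, so A = 223.
Conserve atomic number: 1 + 89 = Z + 0, so Z = 90.
Z = 90 is thorium, so the species is ^223_90 Th.

Th-223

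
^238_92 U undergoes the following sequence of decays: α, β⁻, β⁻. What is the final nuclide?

Start: (A, Z) = (238, 92).
After α: (234, 90).
After β⁻: (234, 91).
After β⁻: (234, 92).
Z = 92 is uranium.

U-234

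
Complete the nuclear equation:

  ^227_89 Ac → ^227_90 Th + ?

Conserve mass number: 227 = 227 + A, so A = 0.
Conserve atomic number: 89 = 90 + Z, so Z = -1.
A = 0 and Z = -1 is ^0_-1 e — a beta-minus particle.

beta-minus particle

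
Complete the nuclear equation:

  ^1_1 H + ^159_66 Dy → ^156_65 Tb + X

Conserve mass number: 1 + 159 = 156 + A, so A = 4.
Conserve atomic number: 1 + 66 = 65 + Z, so Z = 2.
A = 4 and Z = 2 is ^4_2 He — an alpha particle.

alpha particle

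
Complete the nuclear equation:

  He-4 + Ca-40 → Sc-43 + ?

Conserve mass number: 4 + 40 = 43 + A, so A = 1.
Conserve atomic number: 2 + 20 = 21 + Z, so Z = 1.
A = 1 and Z = 1 is H-1 — a proton.

proton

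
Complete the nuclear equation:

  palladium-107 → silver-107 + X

beta-minus particle

Conserve mass number: 107 = 107 + A, so A = 0.
Conserve atomic number: 46 = 47 + Z, so Z = -1.
A = 0 and Z = -1 is e⁻ — a beta-minus particle.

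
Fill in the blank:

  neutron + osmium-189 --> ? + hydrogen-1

Conserve mass number: 1 + 189 = A + 1, so A = 189.
Conserve atomic number: 0 + 76 = Z + 1, so Z = 75.
Z = 75 is rhenium, so the species is rhenium-189.

Re-189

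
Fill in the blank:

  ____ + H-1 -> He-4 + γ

triton

Conserve mass number: A + 1 = 4 + 0, so A = 3.
Conserve atomic number: Z + 1 = 2 + 0, so Z = 1.
A = 3 and Z = 1 is H-3 — a triton.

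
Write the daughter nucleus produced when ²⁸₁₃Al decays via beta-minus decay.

Beta-minus decay: mass number changes by +0, atomic number by +1.
A: 28 = 28; Z: 13 + 1 = 14.
Z = 14 is silicon, so the daughter is ²⁸₁₄Si.

Si-28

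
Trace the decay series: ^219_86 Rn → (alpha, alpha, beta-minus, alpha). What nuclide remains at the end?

Start: (A, Z) = (219, 86).
After α: (215, 84).
After α: (211, 82).
After β⁻: (211, 83).
After α: (207, 81).
Z = 81 is thallium.

Tl-207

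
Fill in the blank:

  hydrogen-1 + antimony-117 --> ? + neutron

Conserve mass number: 1 + 117 = A + 1, so A = 117.
Conserve atomic number: 1 + 51 = Z + 0, so Z = 52.
Z = 52 is tellurium, so the species is tellurium-117.

Te-117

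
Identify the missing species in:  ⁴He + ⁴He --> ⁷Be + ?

Conserve mass number: 4 + 4 = 7 + A, so A = 1.
Conserve atomic number: 2 + 2 = 4 + Z, so Z = 0.
A = 1 and Z = 0 is ¹n — a neutron.

neutron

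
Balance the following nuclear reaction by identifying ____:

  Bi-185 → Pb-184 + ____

Conserve mass number: 185 = 184 + A, so A = 1.
Conserve atomic number: 83 = 82 + Z, so Z = 1.
A = 1 and Z = 1 is H-1 — a proton.

proton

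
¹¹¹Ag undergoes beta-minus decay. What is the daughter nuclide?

Cd-111

Beta-minus decay: mass number changes by +0, atomic number by +1.
A: 111 = 111; Z: 47 + 1 = 48.
Z = 48 is cadmium, so the daughter is ¹¹¹Cd.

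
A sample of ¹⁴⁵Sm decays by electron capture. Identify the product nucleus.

Electron capture: mass number changes by +0, atomic number by -1.
A: 145 = 145; Z: 62 − 1 = 61.
Z = 61 is promethium, so the daughter is ¹⁴⁵Pm.

Pm-145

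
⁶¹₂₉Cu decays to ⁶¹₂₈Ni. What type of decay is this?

beta-plus decay or electron capture

ΔA = 61 − 61 = 0; ΔZ = 28 − 29 = -1.
A is unchanged and Z drops by 1 — a proton has become a neutron (β⁺ emission or electron capture).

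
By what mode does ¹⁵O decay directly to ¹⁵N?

ΔA = 15 − 15 = 0; ΔZ = 7 − 8 = -1.
A is unchanged and Z drops by 1 — a proton has become a neutron (β⁺ emission or electron capture).

beta-plus decay or electron capture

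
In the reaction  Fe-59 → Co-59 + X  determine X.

beta-minus particle

Conserve mass number: 59 = 59 + A, so A = 0.
Conserve atomic number: 26 = 27 + Z, so Z = -1.
A = 0 and Z = -1 is e⁻ — a beta-minus particle.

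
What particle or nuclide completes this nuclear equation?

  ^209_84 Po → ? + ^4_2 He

Conserve mass number: 209 = A + 4, so A = 205.
Conserve atomic number: 84 = Z + 2, so Z = 82.
Z = 82 is lead, so the species is ^205_82 Pb.

Pb-205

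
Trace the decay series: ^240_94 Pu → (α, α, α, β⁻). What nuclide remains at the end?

Ac-228

Start: (A, Z) = (240, 94).
After α: (236, 92).
After α: (232, 90).
After α: (228, 88).
After β⁻: (228, 89).
Z = 89 is actinium.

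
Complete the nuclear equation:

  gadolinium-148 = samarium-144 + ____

Conserve mass number: 148 = 144 + A, so A = 4.
Conserve atomic number: 64 = 62 + Z, so Z = 2.
A = 4 and Z = 2 is helium-4 — an alpha particle.

alpha particle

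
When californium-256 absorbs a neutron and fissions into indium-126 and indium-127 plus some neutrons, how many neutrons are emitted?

4

Conserve mass number: 257 = 126 + 127 + k, so k = 257 − 253 = 4.
Check atomic number: 98 = 49 + 49 + 0 = 98. ✓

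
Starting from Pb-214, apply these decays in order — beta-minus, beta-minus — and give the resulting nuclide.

Po-214

Start: (A, Z) = (214, 82).
After β⁻: (214, 83).
After β⁻: (214, 84).
Z = 84 is polonium.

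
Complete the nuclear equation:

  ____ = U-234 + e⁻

Pa-234

Conserve mass number: A = 234 + 0, so A = 234.
Conserve atomic number: Z = 92 − 1, so Z = 91.
Z = 91 is protactinium, so the species is Pa-234.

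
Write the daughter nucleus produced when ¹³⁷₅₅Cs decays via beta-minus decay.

Beta-minus decay: mass number changes by +0, atomic number by +1.
A: 137 = 137; Z: 55 + 1 = 56.
Z = 56 is barium, so the daughter is ¹³⁷₅₆Ba.

Ba-137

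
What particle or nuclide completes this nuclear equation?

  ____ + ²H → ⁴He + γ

Conserve mass number: A + 2 = 4 + 0, so A = 2.
Conserve atomic number: Z + 1 = 2 + 0, so Z = 1.
A = 2 and Z = 1 is ²H — a deuteron.

deuteron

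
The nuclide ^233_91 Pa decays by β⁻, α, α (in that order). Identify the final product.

Start: (A, Z) = (233, 91).
After β⁻: (233, 92).
After α: (229, 90).
After α: (225, 88).
Z = 88 is radium.

Ra-225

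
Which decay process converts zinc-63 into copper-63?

ΔA = 63 − 63 = 0; ΔZ = 29 − 30 = -1.
A is unchanged and Z drops by 1 — a proton has become a neutron (β⁺ emission or electron capture).

beta-plus decay or electron capture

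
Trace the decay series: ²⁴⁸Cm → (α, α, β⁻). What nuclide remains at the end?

Start: (A, Z) = (248, 96).
After α: (244, 94).
After α: (240, 92).
After β⁻: (240, 93).
Z = 93 is neptunium.

Np-240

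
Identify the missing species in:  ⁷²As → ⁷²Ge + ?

positron

Conserve mass number: 72 = 72 + A, so A = 0.
Conserve atomic number: 33 = 32 + Z, so Z = 1.
A = 0 and Z = 1 is e⁺ — a positron.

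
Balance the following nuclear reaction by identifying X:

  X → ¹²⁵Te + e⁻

Sb-125

Conserve mass number: A = 125 + 0, so A = 125.
Conserve atomic number: Z = 52 − 1, so Z = 51.
Z = 51 is antimony, so the species is ¹²⁵Sb.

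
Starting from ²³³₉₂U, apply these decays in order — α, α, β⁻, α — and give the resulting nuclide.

Fr-221

Start: (A, Z) = (233, 92).
After α: (229, 90).
After α: (225, 88).
After β⁻: (225, 89).
After α: (221, 87).
Z = 87 is francium.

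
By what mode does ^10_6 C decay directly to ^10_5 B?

ΔA = 10 − 10 = 0; ΔZ = 5 − 6 = -1.
A is unchanged and Z drops by 1 — a proton has become a neutron (β⁺ emission or electron capture).

beta-plus decay or electron capture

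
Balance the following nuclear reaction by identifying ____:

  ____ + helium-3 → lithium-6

triton

Conserve mass number: A + 3 = 6, so A = 3.
Conserve atomic number: Z + 2 = 3, so Z = 1.
A = 3 and Z = 1 is hydrogen-3 — a triton.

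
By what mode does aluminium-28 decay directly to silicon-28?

beta-minus decay

ΔA = 28 − 28 = 0; ΔZ = 14 − 13 = +1.
A is unchanged and Z rises by 1 — a neutron has become a proton (β⁻ decay).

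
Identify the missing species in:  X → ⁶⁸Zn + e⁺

Ga-68

Conserve mass number: A = 68 + 0, so A = 68.
Conserve atomic number: Z = 30 + 1, so Z = 31.
Z = 31 is gallium, so the species is ⁶⁸Ga.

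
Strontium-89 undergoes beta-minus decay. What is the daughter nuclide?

Beta-minus decay: mass number changes by +0, atomic number by +1.
A: 89 = 89; Z: 38 + 1 = 39.
Z = 39 is yttrium, so the daughter is yttrium-89.

Y-89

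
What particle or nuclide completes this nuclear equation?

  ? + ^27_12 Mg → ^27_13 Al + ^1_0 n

proton

Conserve mass number: A + 27 = 27 + 1, so A = 1.
Conserve atomic number: Z + 12 = 13 + 0, so Z = 1.
A = 1 and Z = 1 is ^1_1 H — a proton.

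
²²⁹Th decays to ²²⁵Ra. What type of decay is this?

ΔA = 225 − 229 = -4; ΔZ = 88 − 90 = -2.
A drops by 4 and Z drops by 2 — the signature of alpha emission.

alpha decay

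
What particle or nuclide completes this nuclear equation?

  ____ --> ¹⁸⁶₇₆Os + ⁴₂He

Conserve mass number: A = 186 + 4, so A = 190.
Conserve atomic number: Z = 76 + 2, so Z = 78.
Z = 78 is platinum, so the species is ¹⁹⁰₇₈Pt.

Pt-190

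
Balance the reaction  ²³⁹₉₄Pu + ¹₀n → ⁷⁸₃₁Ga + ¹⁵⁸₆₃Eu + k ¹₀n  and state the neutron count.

4

Conserve mass number: 240 = 78 + 158 + k, so k = 240 − 236 = 4.
Check atomic number: 94 = 31 + 63 + 0 = 94. ✓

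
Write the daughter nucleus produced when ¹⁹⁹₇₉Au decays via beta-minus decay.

Hg-199

Beta-minus decay: mass number changes by +0, atomic number by +1.
A: 199 = 199; Z: 79 + 1 = 80.
Z = 80 is mercury, so the daughter is ¹⁹⁹₈₀Hg.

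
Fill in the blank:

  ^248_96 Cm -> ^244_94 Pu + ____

Conserve mass number: 248 = 244 + A, so A = 4.
Conserve atomic number: 96 = 94 + Z, so Z = 2.
A = 4 and Z = 2 is ^4_2 He — an alpha particle.

alpha particle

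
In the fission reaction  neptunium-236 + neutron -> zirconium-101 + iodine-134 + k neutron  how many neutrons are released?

2

Conserve mass number: 237 = 101 + 134 + k, so k = 237 − 235 = 2.
Check atomic number: 93 = 40 + 53 + 0 = 93. ✓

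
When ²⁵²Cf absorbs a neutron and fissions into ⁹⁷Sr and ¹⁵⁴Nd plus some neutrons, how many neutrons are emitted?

Conserve mass number: 253 = 97 + 154 + k, so k = 253 − 251 = 2.
Check atomic number: 98 = 38 + 60 + 0 = 98. ✓

2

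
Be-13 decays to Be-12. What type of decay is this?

ΔA = 12 − 13 = -1; ΔZ = 4 − 4 = +0.
A drops by 1 with Z unchanged — a neutron was emitted.

neutron emission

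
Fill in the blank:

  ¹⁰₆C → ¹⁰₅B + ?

positron

Conserve mass number: 10 = 10 + A, so A = 0.
Conserve atomic number: 6 = 5 + Z, so Z = 1.
A = 0 and Z = 1 is ⁰₁e — a positron.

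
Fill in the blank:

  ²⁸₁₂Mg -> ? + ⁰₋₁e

Conserve mass number: 28 = A + 0, so A = 28.
Conserve atomic number: 12 = Z − 1, so Z = 13.
Z = 13 is aluminium, so the species is ²⁸₁₃Al.

Al-28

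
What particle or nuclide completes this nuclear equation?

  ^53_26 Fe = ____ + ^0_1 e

Conserve mass number: 53 = A + 0, so A = 53.
Conserve atomic number: 26 = Z + 1, so Z = 25.
Z = 25 is manganese, so the species is ^53_25 Mn.

Mn-53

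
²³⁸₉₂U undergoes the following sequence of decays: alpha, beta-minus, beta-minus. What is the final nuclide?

Start: (A, Z) = (238, 92).
After α: (234, 90).
After β⁻: (234, 91).
After β⁻: (234, 92).
Z = 92 is uranium.

U-234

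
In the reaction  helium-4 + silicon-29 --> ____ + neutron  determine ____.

Conserve mass number: 4 + 29 = A + 1, so A = 32.
Conserve atomic number: 2 + 14 = Z + 0, so Z = 16.
Z = 16 is sulfur, so the species is sulfur-32.

S-32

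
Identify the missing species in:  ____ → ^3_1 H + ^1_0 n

Conserve mass number: A = 3 + 1, so A = 4.
Conserve atomic number: Z = 1 + 0, so Z = 1.
Z = 1 is hydrogen, so the species is ^4_1 H.

H-4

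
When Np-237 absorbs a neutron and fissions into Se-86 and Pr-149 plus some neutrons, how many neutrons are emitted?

3

Conserve mass number: 238 = 86 + 149 + k, so k = 238 − 235 = 3.
Check atomic number: 93 = 34 + 59 + 0 = 93. ✓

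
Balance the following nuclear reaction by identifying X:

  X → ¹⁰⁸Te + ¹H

Conserve mass number: A = 108 + 1, so A = 109.
Conserve atomic number: Z = 52 + 1, so Z = 53.
Z = 53 is iodine, so the species is ¹⁰⁹I.

I-109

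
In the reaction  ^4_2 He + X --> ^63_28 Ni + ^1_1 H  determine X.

Co-60

Conserve mass number: 4 + A = 63 + 1, so A = 60.
Conserve atomic number: 2 + Z = 28 + 1, so Z = 27.
Z = 27 is cobalt, so the species is ^60_27 Co.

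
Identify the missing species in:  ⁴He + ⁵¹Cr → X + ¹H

Conserve mass number: 4 + 51 = A + 1, so A = 54.
Conserve atomic number: 2 + 24 = Z + 1, so Z = 25.
Z = 25 is manganese, so the species is ⁵⁴Mn.

Mn-54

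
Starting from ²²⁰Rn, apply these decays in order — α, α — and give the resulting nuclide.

Start: (A, Z) = (220, 86).
After α: (216, 84).
After α: (212, 82).
Z = 82 is lead.

Pb-212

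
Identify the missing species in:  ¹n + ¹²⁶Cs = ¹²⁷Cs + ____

gamma ray

Conserve mass number: 1 + 126 = 127 + A, so A = 0.
Conserve atomic number: 0 + 55 = 55 + Z, so Z = 0.
A = 0 and Z = 0 is γ — a gamma ray.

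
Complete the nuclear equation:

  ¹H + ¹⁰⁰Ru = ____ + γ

Rh-101

Conserve mass number: 1 + 100 = A + 0, so A = 101.
Conserve atomic number: 1 + 44 = Z + 0, so Z = 45.
Z = 45 is rhodium, so the species is ¹⁰¹Rh.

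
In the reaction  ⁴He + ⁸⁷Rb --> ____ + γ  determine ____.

Conserve mass number: 4 + 87 = A + 0, so A = 91.
Conserve atomic number: 2 + 37 = Z + 0, so Z = 39.
Z = 39 is yttrium, so the species is ⁹¹Y.

Y-91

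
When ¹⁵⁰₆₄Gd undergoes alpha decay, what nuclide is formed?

Alpha decay: mass number changes by -4, atomic number by -2.
A: 150 − 4 = 146; Z: 64 − 2 = 62.
Z = 62 is samarium, so the daughter is ¹⁴⁶₆₂Sm.

Sm-146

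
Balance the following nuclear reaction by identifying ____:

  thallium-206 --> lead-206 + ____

beta-minus particle

Conserve mass number: 206 = 206 + A, so A = 0.
Conserve atomic number: 81 = 82 + Z, so Z = -1.
A = 0 and Z = -1 is e⁻ — a beta-minus particle.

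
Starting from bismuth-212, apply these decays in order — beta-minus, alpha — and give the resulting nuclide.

Start: (A, Z) = (212, 83).
After β⁻: (212, 84).
After α: (208, 82).
Z = 82 is lead.

Pb-208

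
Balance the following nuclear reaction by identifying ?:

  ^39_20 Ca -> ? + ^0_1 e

Conserve mass number: 39 = A + 0, so A = 39.
Conserve atomic number: 20 = Z + 1, so Z = 19.
Z = 19 is potassium, so the species is ^39_19 K.

K-39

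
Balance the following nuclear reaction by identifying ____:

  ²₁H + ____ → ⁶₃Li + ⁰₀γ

Conserve mass number: 2 + A = 6 + 0, so A = 4.
Conserve atomic number: 1 + Z = 3 + 0, so Z = 2.
A = 4 and Z = 2 is ⁴₂He — an alpha particle.

alpha particle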